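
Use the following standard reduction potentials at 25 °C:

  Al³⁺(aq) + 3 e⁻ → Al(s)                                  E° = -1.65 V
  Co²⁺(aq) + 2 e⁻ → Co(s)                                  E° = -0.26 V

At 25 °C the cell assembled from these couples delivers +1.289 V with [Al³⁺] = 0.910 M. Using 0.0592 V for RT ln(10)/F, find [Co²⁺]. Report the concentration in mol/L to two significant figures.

Co²⁺/Co is the cathode, Al³⁺/Al the anode: E°cell = +1.39 V, n = 6.
Overall reaction: 3 Co²⁺(aq) + 2 Al(s) → 3 Co(s) + 2 Al³⁺(aq); Q = [Al³⁺]^2/[Co²⁺]^3.
From E = E° − (0.0592/n) log Q: log Q = (E° − E)·n/0.0592 = (+1.39 − (+1.289))·6/0.0592 = 10.2365.
So 3·log[Co²⁺] = 2·log(0.91) − log Q = -0.0819 − (10.2365) = -10.3184; log[Co²⁺] = -10.3184 / 3 = -3.4395; [Co²⁺] = 10^(-3.4395) ≈ 0.00036 M.

0.00036 M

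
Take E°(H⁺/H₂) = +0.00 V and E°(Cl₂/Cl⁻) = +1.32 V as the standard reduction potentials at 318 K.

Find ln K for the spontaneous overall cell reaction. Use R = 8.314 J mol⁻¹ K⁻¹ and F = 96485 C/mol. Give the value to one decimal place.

96.3

Cathode: Cl₂/Cl⁻; anode: H⁺/H₂. E°cell = (+1.32) − (+0.00) = +1.32 V, with n = 2.
ΔG° = −nFE° = −RT ln K, so ln K = nFE°/(RT) = (2)(96485)(+1.32) / ((8.314)(318)) = 96.344.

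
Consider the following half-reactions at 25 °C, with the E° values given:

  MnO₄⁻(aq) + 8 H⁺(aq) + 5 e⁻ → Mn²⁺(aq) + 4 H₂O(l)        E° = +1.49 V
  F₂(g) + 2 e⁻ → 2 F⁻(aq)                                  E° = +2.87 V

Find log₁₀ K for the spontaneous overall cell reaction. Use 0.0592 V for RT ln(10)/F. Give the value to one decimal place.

Cathode: F₂/F⁻; anode: MnO₄⁻/Mn²⁺. E°cell = +1.38 V, n = 10.
log K = nE°cell / 0.0592 = (10)(+1.38) / 0.0592 = 233.1.

233.1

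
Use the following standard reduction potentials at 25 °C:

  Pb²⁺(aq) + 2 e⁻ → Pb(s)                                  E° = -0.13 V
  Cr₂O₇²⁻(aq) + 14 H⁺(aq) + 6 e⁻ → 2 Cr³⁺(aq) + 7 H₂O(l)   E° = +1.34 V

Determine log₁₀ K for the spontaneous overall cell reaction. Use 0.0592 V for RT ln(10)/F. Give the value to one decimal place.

Cathode: Cr₂O₇²⁻/Cr³⁺; anode: Pb²⁺/Pb. E°cell = +1.47 V, n = 6.
log K = nE°cell / 0.0592 = (6)(+1.47) / 0.0592 = 149.0.

149.0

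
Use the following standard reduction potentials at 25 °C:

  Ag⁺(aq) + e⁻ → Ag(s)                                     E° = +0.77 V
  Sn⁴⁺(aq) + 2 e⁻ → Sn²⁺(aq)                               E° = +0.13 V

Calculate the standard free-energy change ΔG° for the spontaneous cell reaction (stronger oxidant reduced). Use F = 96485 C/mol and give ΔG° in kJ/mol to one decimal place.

-123.5 kJ/mol

Ag⁺/Ag (E° = +0.77 V) is the cathode; Sn⁴⁺/Sn²⁺ (E° = +0.13 V) is the anode, so E°cell = +0.64 V.
Balancing electrons gives n = 2 (lcm of 1 and 2).
ΔG° = −nFE° = −(2)(96485)(+0.64) = -123,501 J = -123.5 kJ/mol.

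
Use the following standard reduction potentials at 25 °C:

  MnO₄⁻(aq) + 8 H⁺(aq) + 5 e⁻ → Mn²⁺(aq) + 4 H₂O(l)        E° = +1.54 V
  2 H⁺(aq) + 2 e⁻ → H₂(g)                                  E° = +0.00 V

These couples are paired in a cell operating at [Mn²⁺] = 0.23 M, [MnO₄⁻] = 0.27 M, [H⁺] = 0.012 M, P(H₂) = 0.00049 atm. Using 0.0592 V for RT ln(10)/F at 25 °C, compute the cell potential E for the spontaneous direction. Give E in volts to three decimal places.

+1.375 V

MnO₄⁻/Mn²⁺ is the cathode (higher E°), H⁺/H₂ the anode: E°cell = +1.54 − (+0.00) = +1.54 V, n = 10.
Overall: 2 MnO₄⁻(aq) + 6 H⁺(aq) + 5 H₂(g) → 2 Mn²⁺(aq) + 8 H₂O(l)
Q = [Mn²⁺]^2 / ([MnO₄⁻]^2·[H⁺]^6·P(H₂)^5); log Q = 27.935.
E = E° − (0.0592/n) log Q = +1.54 − (0.0592/10)(27.935) = +1.375 V.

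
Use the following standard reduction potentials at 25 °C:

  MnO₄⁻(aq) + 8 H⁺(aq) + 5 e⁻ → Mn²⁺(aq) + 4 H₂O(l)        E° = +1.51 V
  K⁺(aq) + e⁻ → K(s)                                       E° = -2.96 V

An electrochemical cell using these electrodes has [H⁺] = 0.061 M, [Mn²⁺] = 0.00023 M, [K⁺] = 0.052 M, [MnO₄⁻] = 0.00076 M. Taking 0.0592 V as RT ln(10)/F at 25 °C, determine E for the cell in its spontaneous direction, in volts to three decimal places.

MnO₄⁻/Mn²⁺ is the cathode (higher E°), K⁺/K the anode: E°cell = +1.51 − (-2.96) = +4.47 V, n = 5.
Overall: MnO₄⁻(aq) + 8 H⁺(aq) + 5 K(s) → Mn²⁺(aq) + 4 H₂O(l) + 5 K⁺(aq)
Q = [Mn²⁺]·[K⁺]^5 / ([MnO₄⁻]·[H⁺]^8); log Q = 2.778.
E = E° − (0.0592/n) log Q = +4.47 − (0.0592/5)(2.778) = +4.437 V.

+4.437 V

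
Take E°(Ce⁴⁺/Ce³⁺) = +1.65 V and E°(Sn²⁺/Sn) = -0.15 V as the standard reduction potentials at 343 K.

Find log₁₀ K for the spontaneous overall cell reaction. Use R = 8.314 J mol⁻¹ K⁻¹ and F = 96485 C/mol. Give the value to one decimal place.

Cathode: Ce⁴⁺/Ce³⁺; anode: Sn²⁺/Sn. E°cell = (+1.65) − (-0.15) = +1.80 V, with n = 2.
ΔG° = −nFE° = −RT ln K, so ln K = nFE°/(RT) = (2)(96485)(+1.80) / ((8.314)(343)) = 121.803.
log₁₀ K = 121.803 / ln 10 = 52.9.

52.9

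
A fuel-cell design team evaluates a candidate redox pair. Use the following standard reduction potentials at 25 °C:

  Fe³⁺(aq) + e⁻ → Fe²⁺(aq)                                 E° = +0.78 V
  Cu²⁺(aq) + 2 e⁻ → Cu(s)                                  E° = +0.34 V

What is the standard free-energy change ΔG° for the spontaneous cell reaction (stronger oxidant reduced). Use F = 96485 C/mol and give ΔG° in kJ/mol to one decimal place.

Fe³⁺/Fe²⁺ (E° = +0.78 V) is the cathode; Cu²⁺/Cu (E° = +0.34 V) is the anode, so E°cell = +0.44 V.
Balancing electrons gives n = 2 (lcm of 1 and 2).
ΔG° = −nFE° = −(2)(96485)(+0.44) = -84,907 J = -84.9 kJ/mol.

-84.9 kJ/mol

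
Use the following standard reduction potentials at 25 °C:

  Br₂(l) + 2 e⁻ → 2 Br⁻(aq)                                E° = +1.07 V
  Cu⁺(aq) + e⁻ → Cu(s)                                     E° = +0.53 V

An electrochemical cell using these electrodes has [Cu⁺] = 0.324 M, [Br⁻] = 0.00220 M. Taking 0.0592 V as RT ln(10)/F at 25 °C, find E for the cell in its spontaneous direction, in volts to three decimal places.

+0.726 V

Br₂/Br⁻ is the cathode (higher E°), Cu⁺/Cu the anode: E°cell = +1.07 − (+0.53) = +0.54 V, n = 2.
Overall: Br₂(l) + 2 Cu(s) → 2 Br⁻(aq) + 2 Cu⁺(aq)
Q = [Br⁻]^2·[Cu⁺]^2; log Q = -6.294.
E = E° − (0.0592/n) log Q = +0.54 − (0.0592/2)(-6.294) = +0.726 V.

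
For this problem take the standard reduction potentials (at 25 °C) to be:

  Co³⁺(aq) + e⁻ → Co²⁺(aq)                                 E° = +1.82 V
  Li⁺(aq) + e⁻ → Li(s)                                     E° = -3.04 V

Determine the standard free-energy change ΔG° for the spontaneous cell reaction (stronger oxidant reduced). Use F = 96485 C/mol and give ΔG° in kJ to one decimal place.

Co³⁺/Co²⁺ (E° = +1.82 V) is the cathode; Li⁺/Li (E° = -3.04 V) is the anode, so E°cell = +4.86 V.
Balancing electrons gives n = 1 (lcm of 1 and 1).
ΔG° = −nFE° = −(1)(96485)(+4.86) = -468,917 J = -468.9 kJ.

-468.9 kJ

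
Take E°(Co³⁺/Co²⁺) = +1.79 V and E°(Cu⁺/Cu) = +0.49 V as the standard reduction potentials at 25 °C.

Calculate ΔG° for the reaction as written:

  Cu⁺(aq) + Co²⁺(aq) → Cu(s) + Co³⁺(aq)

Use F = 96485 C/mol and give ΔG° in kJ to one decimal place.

As written, Cu⁺/Cu is reduced (cathode) and Co³⁺/Co²⁺ is oxidised (anode), so E°cell = (+0.49) − (+1.79) = -1.30 V.
Balancing electrons gives n = 1.
ΔG° = −nFE° = −(1)(96485)(-1.30) = 125,430 J = +125.4 kJ.

+125.4 kJ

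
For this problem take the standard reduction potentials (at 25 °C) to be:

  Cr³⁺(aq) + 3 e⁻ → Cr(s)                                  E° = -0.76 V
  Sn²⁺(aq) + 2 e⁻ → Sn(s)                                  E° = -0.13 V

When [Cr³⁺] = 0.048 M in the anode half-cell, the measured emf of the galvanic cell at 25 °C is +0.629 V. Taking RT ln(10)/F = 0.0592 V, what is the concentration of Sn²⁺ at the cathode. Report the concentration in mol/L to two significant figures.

Sn²⁺/Sn is the cathode, Cr³⁺/Cr the anode: E°cell = +0.63 V, n = 6.
Overall reaction: 3 Sn²⁺(aq) + 2 Cr(s) → 3 Sn(s) + 2 Cr³⁺(aq); Q = [Cr³⁺]^2/[Sn²⁺]^3.
From E = E° − (0.0592/n) log Q: log Q = (E° − E)·n/0.0592 = (+0.63 − (+0.629))·6/0.0592 = 0.1014.
So 3·log[Sn²⁺] = 2·log(0.048) − log Q = -2.6375 − (0.1014) = -2.7389; log[Sn²⁺] = -2.7389 / 3 = -0.9130; [Sn²⁺] = 10^(-0.9130) ≈ 0.12 M.

0.12 M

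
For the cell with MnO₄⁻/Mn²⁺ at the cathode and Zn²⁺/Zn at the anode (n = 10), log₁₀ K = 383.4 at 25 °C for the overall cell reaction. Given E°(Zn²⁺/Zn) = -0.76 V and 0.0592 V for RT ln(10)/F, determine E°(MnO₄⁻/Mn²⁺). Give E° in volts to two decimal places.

+1.51 V

E°cell = (0.0592/n)·log K = (0.0592/10)(383.4) = +2.270 V.
Since MnO₄⁻/Mn²⁺ is the cathode and Zn²⁺/Zn the anode, E°cell = E°(MnO₄⁻/Mn²⁺) − E°(Zn²⁺/Zn).
So E°(MnO₄⁻/Mn²⁺) = E°cell + E°(Zn²⁺/Zn) = +2.270 + (-0.76) = +1.51 V.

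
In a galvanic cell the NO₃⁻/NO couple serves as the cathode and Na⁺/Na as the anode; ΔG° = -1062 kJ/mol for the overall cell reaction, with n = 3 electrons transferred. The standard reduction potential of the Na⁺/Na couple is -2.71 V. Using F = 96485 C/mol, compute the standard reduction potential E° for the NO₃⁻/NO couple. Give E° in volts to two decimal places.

E°cell = −ΔG°/(nF) = −(-1062×10³)/((3)(96485)) = +3.669 V.
Since NO₃⁻/NO is the cathode and Na⁺/Na the anode, E°cell = E°(NO₃⁻/NO) − E°(Na⁺/Na).
So E°(NO₃⁻/NO) = E°cell + E°(Na⁺/Na) = +3.669 + (-2.71) = +0.96 V.

+0.96 V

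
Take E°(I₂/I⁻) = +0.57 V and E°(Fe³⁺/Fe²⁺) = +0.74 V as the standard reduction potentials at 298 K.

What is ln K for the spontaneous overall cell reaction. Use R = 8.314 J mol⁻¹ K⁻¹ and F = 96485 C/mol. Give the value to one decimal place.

13.2

Cathode: Fe³⁺/Fe²⁺; anode: I₂/I⁻. E°cell = (+0.74) − (+0.57) = +0.17 V, with n = 2.
ΔG° = −nFE° = −RT ln K, so ln K = nFE°/(RT) = (2)(96485)(+0.17) / ((8.314)(298)) = 13.241.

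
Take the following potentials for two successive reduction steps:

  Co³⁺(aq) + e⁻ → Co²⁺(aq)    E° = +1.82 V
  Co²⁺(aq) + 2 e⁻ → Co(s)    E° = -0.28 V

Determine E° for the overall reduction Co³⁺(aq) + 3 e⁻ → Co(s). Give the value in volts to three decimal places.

Since ΔG° = −nFE° is additive over sequential reductions, n₃E°₃ = n₁E°₁ + n₂E°₂.
E°₃ = (1×+1.82 + 2×-0.28) / 3 = (+1.260) / 3 = +0.420 V.
Simply averaging or adding the two E° values would be wrong; the electron-weighted sum is required.

+0.420 V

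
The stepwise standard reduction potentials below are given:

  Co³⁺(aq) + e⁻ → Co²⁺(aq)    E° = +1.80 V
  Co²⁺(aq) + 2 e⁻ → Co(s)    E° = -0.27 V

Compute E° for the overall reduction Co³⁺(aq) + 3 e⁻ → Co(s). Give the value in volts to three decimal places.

Adding the free-energy changes (−nFE°) of the two steps gives −n₃FE°₃ = −n₁FE°₁ − n₂FE°₂.
E°₃ = (1×+1.80 + 2×-0.27) / 3 = (+1.260) / 3 = +0.420 V.
E° values themselves are not directly additive — weighting by electron count is essential.

+0.420 V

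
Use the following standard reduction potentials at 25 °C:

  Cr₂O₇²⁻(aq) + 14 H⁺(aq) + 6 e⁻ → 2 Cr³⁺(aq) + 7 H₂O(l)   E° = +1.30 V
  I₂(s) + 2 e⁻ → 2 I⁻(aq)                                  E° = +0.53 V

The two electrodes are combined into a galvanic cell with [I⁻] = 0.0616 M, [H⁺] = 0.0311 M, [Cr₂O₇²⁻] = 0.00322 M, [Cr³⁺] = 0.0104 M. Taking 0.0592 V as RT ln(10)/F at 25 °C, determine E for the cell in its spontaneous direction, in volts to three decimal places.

Cr₂O₇²⁻/Cr³⁺ is the cathode (higher E°), I₂/I⁻ the anode: E°cell = +1.30 − (+0.53) = +0.77 V, n = 6.
Overall: Cr₂O₇²⁻(aq) + 14 H⁺(aq) + 6 I⁻(aq) → 2 Cr³⁺(aq) + 7 H₂O(l) + 3 I₂(s)
Q = [Cr³⁺]^2 / ([Cr₂O₇²⁻]·[H⁺]^14·[I⁻]^6); log Q = 26.890.
E = E° − (0.0592/n) log Q = +0.77 − (0.0592/6)(26.890) = +0.505 V.

+0.505 V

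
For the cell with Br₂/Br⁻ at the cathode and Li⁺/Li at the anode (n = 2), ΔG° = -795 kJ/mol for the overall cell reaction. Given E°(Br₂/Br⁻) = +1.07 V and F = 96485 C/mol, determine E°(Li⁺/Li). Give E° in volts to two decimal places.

-3.05 V

E°cell = −ΔG°/(nF) = −(-795×10³)/((2)(96485)) = +4.120 V.
Since Br₂/Br⁻ is the cathode and Li⁺/Li the anode, E°cell = E°(Br₂/Br⁻) − E°(Li⁺/Li).
So E°(Li⁺/Li) = E°(Br₂/Br⁻) − E°cell = (+1.07) − (+4.120) = -3.05 V.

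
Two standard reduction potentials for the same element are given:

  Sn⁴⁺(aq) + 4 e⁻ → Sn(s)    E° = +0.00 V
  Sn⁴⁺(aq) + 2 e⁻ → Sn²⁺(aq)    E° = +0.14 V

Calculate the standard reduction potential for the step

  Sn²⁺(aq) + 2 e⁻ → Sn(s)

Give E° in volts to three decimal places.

Sequential free energies add, so n₃E°₃ = n₁E°₁ + n₂E°₂.
With n₃ = 4, and the known step contributing 2×(+0.14) V, the unknown satisfies 2·E° = 4×(+0.00) − 2×(+0.14) = -0.280.
E° = -0.280 / 2 = -0.140 V.

-0.140 V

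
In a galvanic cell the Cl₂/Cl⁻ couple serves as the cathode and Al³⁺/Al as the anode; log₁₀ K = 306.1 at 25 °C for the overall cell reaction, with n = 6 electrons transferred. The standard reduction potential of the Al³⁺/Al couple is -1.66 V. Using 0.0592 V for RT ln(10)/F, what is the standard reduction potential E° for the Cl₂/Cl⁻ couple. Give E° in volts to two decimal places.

+1.36 V

E°cell = (0.0592/n)·log K = (0.0592/6)(306.1) = +3.020 V.
Since Cl₂/Cl⁻ is the cathode and Al³⁺/Al the anode, E°cell = E°(Cl₂/Cl⁻) − E°(Al³⁺/Al).
So E°(Cl₂/Cl⁻) = E°cell + E°(Al³⁺/Al) = +3.020 + (-1.66) = +1.36 V.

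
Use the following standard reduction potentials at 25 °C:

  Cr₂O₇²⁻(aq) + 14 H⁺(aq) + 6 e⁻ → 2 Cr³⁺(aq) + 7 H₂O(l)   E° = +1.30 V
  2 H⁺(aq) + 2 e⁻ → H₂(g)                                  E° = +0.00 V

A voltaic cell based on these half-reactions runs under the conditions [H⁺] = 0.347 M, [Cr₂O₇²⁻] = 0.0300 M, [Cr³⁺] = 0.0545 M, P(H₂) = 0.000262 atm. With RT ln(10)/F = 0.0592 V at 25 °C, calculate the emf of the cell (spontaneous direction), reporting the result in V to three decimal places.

+1.168 V

Cr₂O₇²⁻/Cr³⁺ is the cathode (higher E°), H⁺/H₂ the anode: E°cell = +1.30 − (+0.00) = +1.30 V, n = 6.
Overall: Cr₂O₇²⁻(aq) + 8 H⁺(aq) + 3 H₂(g) → 2 Cr³⁺(aq) + 7 H₂O(l)
Q = [Cr³⁺]^2 / ([Cr₂O₇²⁻]·[H⁺]^8·P(H₂)^3); log Q = 13.418.
E = E° − (0.0592/n) log Q = +1.30 − (0.0592/6)(13.418) = +1.168 V.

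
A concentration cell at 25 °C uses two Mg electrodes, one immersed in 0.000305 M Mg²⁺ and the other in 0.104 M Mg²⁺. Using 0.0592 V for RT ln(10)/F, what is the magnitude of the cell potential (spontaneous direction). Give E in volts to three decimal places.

For a concentration cell E°cell = 0. The 0.104 M side is the cathode (reduction is favoured where [Mg²⁺] is higher).
With n = 2, E = −(0.0592/2) log([Mg²⁺]ₐₙ/[Mg²⁺]꜀ₐₜ) = −(0.0592/2) log(0.000305/0.104) = −(0.0592/2)(-2.533) = +0.075 V.

+0.075 V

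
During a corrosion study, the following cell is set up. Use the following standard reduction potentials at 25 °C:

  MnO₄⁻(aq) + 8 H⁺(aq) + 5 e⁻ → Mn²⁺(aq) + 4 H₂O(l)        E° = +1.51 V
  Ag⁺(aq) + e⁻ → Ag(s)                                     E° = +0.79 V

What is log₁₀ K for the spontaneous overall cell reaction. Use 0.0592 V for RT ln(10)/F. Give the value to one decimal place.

Cathode: MnO₄⁻/Mn²⁺; anode: Ag⁺/Ag. E°cell = +0.72 V, n = 5.
log K = nE°cell / 0.0592 = (5)(+0.72) / 0.0592 = 60.8.

60.8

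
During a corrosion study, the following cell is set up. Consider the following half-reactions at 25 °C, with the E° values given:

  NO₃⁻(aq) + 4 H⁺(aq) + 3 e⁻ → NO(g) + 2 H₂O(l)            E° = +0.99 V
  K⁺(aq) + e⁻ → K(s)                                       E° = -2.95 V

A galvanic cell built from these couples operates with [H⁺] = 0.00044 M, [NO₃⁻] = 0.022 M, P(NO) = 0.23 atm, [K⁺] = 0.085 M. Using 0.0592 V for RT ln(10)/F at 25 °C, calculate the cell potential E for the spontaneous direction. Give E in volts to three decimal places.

+3.718 V

NO₃⁻/NO is the cathode (higher E°), K⁺/K the anode: E°cell = +0.99 − (-2.95) = +3.94 V, n = 3.
Overall: NO₃⁻(aq) + 4 H⁺(aq) + 3 K(s) → NO(g) + 2 H₂O(l) + 3 K⁺(aq)
Q = P(NO)·[K⁺]^3 / ([NO₃⁻]·[H⁺]^4); log Q = 11.234.
E = E° − (0.0592/n) log Q = +3.94 − (0.0592/3)(11.234) = +3.718 V.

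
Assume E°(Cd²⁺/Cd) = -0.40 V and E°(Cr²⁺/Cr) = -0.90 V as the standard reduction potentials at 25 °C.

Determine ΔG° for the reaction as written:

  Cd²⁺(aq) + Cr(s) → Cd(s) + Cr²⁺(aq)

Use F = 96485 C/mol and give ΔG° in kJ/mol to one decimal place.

-96.5 kJ/mol

As written, Cd²⁺/Cd is reduced (cathode) and Cr²⁺/Cr is oxidised (anode), so E°cell = (-0.40) − (-0.90) = +0.50 V.
Balancing electrons gives n = 2.
ΔG° = −nFE° = −(2)(96485)(+0.50) = -96,485 J = -96.5 kJ/mol.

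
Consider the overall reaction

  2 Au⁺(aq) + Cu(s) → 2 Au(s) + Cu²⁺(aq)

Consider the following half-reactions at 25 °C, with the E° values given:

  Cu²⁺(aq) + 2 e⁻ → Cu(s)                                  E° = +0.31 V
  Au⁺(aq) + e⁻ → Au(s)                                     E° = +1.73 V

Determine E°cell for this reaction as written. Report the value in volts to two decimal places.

+1.42 V

The Au⁺/Au couple has the higher reduction potential, so it is the cathode; Cu²⁺/Cu is oxidised at the anode.
E°cell = E°(cathode) − E°(anode) = (+1.73) − (+0.31) = +1.42 V.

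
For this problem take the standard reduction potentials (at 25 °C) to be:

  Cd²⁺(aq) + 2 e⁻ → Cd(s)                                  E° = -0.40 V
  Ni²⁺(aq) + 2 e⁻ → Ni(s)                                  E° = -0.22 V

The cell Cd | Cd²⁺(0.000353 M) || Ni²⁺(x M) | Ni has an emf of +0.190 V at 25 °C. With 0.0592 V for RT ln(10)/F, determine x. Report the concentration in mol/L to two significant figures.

0.00077 M

Ni²⁺/Ni is the cathode, Cd²⁺/Cd the anode: E°cell = +0.18 V, n = 2.
Overall reaction: Ni²⁺(aq) + Cd(s) → Ni(s) + Cd²⁺(aq); Q = [Cd²⁺]^1/[Ni²⁺]^1.
From E = E° − (0.0592/n) log Q: log Q = (E° − E)·n/0.0592 = (+0.18 − (+0.190))·2/0.0592 = -0.3378.
So 1·log[Ni²⁺] = 1·log(0.000353) − log Q = -3.4522 − (-0.3378) = -3.1144; [Ni²⁺] = 10^(-3.1144) ≈ 0.00077 M.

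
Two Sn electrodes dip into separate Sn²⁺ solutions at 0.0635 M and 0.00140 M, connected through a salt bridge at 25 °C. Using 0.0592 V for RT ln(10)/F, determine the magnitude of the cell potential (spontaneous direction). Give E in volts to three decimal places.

+0.049 V

For a concentration cell E°cell = 0. The 0.0635 M side is the cathode (reduction is favoured where [Sn²⁺] is higher).
With n = 2, E = −(0.0592/2) log([Sn²⁺]ₐₙ/[Sn²⁺]꜀ₐₜ) = −(0.0592/2) log(0.0014/0.0635) = −(0.0592/2)(-1.657) = +0.049 V.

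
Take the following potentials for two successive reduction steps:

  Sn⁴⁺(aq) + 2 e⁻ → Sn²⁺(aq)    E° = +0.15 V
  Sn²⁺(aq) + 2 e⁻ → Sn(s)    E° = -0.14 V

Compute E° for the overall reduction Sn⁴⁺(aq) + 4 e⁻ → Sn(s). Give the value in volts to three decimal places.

+0.005 V

Standard free energies of sequential steps add: ΔG°₃ = ΔG°₁ + ΔG°₂, so n₃E°₃ = n₁E°₁ + n₂E°₂.
E°₃ = (2×+0.15 + 2×-0.14) / 4 = (+0.020) / 4 = +0.005 V.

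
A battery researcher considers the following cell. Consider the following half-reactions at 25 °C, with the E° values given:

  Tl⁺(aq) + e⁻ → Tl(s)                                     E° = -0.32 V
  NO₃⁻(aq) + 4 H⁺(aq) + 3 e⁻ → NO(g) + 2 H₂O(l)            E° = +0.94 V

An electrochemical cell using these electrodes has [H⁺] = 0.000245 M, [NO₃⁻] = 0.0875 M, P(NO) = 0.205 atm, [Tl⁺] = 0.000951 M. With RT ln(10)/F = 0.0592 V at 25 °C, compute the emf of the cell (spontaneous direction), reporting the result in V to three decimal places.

+1.147 V

NO₃⁻/NO is the cathode (higher E°), Tl⁺/Tl the anode: E°cell = +0.94 − (-0.32) = +1.26 V, n = 3.
Overall: NO₃⁻(aq) + 4 H⁺(aq) + 3 Tl(s) → NO(g) + 2 H₂O(l) + 3 Tl⁺(aq)
Q = P(NO)·[Tl⁺]^3 / ([NO₃⁻]·[H⁺]^4); log Q = 5.748.
E = E° − (0.0592/n) log Q = +1.26 − (0.0592/3)(5.748) = +1.147 V.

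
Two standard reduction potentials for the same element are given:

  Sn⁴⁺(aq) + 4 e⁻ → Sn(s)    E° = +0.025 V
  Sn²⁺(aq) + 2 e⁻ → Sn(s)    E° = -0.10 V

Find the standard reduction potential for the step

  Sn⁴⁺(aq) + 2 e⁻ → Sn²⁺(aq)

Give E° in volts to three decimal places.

+0.150 V

Sequential free energies add, so n₃E°₃ = n₁E°₁ + n₂E°₂.
With n₃ = 4, and the known step contributing 2×(-0.10) V, the unknown satisfies 2·E° = 4×(+0.025) − 2×(-0.10) = +0.300.
E° = +0.300 / 2 = +0.150 V.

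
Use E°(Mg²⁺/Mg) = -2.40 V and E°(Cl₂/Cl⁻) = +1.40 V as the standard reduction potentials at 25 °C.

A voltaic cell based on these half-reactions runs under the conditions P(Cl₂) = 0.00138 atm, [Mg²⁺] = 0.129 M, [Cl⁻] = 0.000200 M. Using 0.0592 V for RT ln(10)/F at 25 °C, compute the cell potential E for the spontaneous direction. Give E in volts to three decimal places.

Cl₂/Cl⁻ is the cathode (higher E°), Mg²⁺/Mg the anode: E°cell = +1.40 − (-2.40) = +3.80 V, n = 2.
Overall: Cl₂(g) + Mg(s) → 2 Cl⁻(aq) + Mg²⁺(aq)
Q = [Cl⁻]^2·[Mg²⁺] / (P(Cl₂)); log Q = -5.427.
E = E° − (0.0592/n) log Q = +3.80 − (0.0592/2)(-5.427) = +3.961 V.

+3.961 V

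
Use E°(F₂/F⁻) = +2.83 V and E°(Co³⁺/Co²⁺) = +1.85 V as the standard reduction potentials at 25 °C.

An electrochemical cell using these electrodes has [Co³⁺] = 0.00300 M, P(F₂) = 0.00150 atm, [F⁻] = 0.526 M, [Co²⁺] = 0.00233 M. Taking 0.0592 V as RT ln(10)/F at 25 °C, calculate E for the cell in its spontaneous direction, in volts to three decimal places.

F₂/F⁻ is the cathode (higher E°), Co³⁺/Co²⁺ the anode: E°cell = +2.83 − (+1.85) = +0.98 V, n = 2.
Overall: F₂(g) + 2 Co²⁺(aq) → 2 F⁻(aq) + 2 Co³⁺(aq)
Q = [F⁻]^2·[Co³⁺]^2 / (P(F₂)·[Co²⁺]^2); log Q = 2.485.
E = E° − (0.0592/n) log Q = +0.98 − (0.0592/2)(2.485) = +0.906 V.

+0.906 V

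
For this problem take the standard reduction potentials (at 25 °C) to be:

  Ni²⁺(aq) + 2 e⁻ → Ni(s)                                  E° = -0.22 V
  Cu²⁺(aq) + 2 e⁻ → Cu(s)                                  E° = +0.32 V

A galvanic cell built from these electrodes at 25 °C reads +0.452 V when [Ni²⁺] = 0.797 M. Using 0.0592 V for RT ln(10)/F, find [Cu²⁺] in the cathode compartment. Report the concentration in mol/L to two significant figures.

0.00085 M

Cu²⁺/Cu is the cathode, Ni²⁺/Ni the anode: E°cell = +0.54 V, n = 2.
Overall reaction: Cu²⁺(aq) + Ni(s) → Cu(s) + Ni²⁺(aq); Q = [Ni²⁺]^1/[Cu²⁺]^1.
From E = E° − (0.0592/n) log Q: log Q = (E° − E)·n/0.0592 = (+0.54 − (+0.452))·2/0.0592 = 2.9730.
So 1·log[Cu²⁺] = 1·log(0.797) − log Q = -0.0985 − (2.9730) = -3.0715; [Cu²⁺] = 10^(-3.0715) ≈ 0.00085 M.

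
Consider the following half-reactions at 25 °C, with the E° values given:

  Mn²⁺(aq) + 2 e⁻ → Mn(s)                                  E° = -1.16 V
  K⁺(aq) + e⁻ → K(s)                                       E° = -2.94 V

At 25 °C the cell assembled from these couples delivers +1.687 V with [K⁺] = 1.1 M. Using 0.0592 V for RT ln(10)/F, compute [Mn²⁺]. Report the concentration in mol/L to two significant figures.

0.00087 M

Mn²⁺/Mn is the cathode, K⁺/K the anode: E°cell = +1.78 V, n = 2.
Overall reaction: Mn²⁺(aq) + 2 K(s) → Mn(s) + 2 K⁺(aq); Q = [K⁺]^2/[Mn²⁺]^1.
From E = E° − (0.0592/n) log Q: log Q = (E° − E)·n/0.0592 = (+1.78 − (+1.687))·2/0.0592 = 3.1419.
So 1·log[Mn²⁺] = 2·log(1.1) − log Q = 0.0828 − (3.1419) = -3.0591; [Mn²⁺] = 10^(-3.0591) ≈ 0.00087 M.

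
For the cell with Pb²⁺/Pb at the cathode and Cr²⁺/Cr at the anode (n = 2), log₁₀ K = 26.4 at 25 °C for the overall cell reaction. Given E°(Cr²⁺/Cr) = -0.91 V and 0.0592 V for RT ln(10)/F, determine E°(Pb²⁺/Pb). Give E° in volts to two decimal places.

-0.13 V

E°cell = (0.0592/n)·log K = (0.0592/2)(26.4) = +0.781 V.
Since Pb²⁺/Pb is the cathode and Cr²⁺/Cr the anode, E°cell = E°(Pb²⁺/Pb) − E°(Cr²⁺/Cr).
So E°(Pb²⁺/Pb) = E°cell + E°(Cr²⁺/Cr) = +0.781 + (-0.91) = -0.13 V.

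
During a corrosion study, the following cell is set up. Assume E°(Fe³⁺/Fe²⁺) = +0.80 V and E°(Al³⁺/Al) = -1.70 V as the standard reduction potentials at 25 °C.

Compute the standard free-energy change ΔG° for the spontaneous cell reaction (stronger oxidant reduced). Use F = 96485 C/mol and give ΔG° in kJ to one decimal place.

Fe³⁺/Fe²⁺ (E° = +0.80 V) is the cathode; Al³⁺/Al (E° = -1.70 V) is the anode, so E°cell = +2.50 V.
Balancing electrons gives n = 3 (lcm of 1 and 3).
ΔG° = −nFE° = −(3)(96485)(+2.50) = -723,638 J = -723.6 kJ.

-723.6 kJ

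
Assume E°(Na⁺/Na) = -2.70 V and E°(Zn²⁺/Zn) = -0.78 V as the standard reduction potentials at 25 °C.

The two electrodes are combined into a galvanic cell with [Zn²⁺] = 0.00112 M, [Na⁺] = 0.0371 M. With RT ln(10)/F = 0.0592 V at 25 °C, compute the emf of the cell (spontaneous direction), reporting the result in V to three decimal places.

+1.917 V

Zn²⁺/Zn is the cathode (higher E°), Na⁺/Na the anode: E°cell = -0.78 − (-2.70) = +1.92 V, n = 2.
Overall: Zn²⁺(aq) + 2 Na(s) → Zn(s) + 2 Na⁺(aq)
Q = [Na⁺]^2 / ([Zn²⁺]); log Q = 0.090.
E = E° − (0.0592/n) log Q = +1.92 − (0.0592/2)(0.090) = +1.917 V.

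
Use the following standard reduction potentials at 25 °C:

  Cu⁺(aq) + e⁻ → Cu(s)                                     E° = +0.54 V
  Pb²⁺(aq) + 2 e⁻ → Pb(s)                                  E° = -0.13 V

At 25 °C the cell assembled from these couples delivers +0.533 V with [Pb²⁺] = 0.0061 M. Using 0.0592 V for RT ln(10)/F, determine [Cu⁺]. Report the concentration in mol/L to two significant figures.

Cu⁺/Cu is the cathode, Pb²⁺/Pb the anode: E°cell = +0.67 V, n = 2.
Overall reaction: 2 Cu⁺(aq) + Pb(s) → 2 Cu(s) + Pb²⁺(aq); Q = [Pb²⁺]^1/[Cu⁺]^2.
From E = E° − (0.0592/n) log Q: log Q = (E° − E)·n/0.0592 = (+0.67 − (+0.533))·2/0.0592 = 4.6284.
So 2·log[Cu⁺] = 1·log(0.0061) − log Q = -2.2147 − (4.6284) = -6.8431; log[Cu⁺] = -6.8431 / 2 = -3.4215; [Cu⁺] = 10^(-3.4215) ≈ 0.00038 M.

0.00038 M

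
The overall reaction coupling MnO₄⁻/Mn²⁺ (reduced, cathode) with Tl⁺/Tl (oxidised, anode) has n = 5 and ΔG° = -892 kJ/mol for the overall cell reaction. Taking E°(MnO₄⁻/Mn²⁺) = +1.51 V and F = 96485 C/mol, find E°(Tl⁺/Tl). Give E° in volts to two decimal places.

E°cell = −ΔG°/(nF) = −(-892×10³)/((5)(96485)) = +1.849 V.
Since MnO₄⁻/Mn²⁺ is the cathode and Tl⁺/Tl the anode, E°cell = E°(MnO₄⁻/Mn²⁺) − E°(Tl⁺/Tl).
So E°(Tl⁺/Tl) = E°(MnO₄⁻/Mn²⁺) − E°cell = (+1.51) − (+1.849) = -0.34 V.

-0.34 V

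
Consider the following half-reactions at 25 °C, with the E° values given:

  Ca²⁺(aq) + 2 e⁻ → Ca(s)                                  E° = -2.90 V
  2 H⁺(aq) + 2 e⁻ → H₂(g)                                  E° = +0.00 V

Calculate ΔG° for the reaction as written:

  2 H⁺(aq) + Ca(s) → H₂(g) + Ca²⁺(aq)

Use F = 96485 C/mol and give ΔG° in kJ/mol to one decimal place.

-559.6 kJ/mol

As written, H⁺/H₂ is reduced (cathode) and Ca²⁺/Ca is oxidised (anode), so E°cell = (+0.00) − (-2.90) = +2.90 V.
Balancing electrons gives n = 2.
ΔG° = −nFE° = −(2)(96485)(+2.90) = -559,613 J = -559.6 kJ/mol.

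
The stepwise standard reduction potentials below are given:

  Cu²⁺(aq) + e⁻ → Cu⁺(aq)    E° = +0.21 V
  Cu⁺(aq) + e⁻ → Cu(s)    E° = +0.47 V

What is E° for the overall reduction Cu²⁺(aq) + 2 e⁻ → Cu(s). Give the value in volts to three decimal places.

+0.340 V

Adding the free-energy changes (−nFE°) of the two steps gives −n₃FE°₃ = −n₁FE°₁ − n₂FE°₂.
E°₃ = (1×+0.21 + 1×+0.47) / 2 = (+0.680) / 2 = +0.340 V.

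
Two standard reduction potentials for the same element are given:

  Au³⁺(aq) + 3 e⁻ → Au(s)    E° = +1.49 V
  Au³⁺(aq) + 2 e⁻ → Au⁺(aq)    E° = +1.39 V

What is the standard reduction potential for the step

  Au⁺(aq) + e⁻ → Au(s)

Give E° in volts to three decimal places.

Sequential free energies add, so n₃E°₃ = n₁E°₁ + n₂E°₂.
With n₃ = 3, and the known step contributing 2×(+1.39) V, the unknown satisfies 1·E° = 3×(+1.49) − 2×(+1.39) = +1.690.
E° = +1.690 / 1 = +1.690 V.

+1.690 V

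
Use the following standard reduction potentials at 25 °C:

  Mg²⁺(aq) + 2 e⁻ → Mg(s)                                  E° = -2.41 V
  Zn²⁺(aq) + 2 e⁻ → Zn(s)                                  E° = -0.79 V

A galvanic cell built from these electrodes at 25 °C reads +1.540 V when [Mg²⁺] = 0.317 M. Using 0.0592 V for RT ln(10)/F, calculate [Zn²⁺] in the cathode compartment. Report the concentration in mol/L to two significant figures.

Zn²⁺/Zn is the cathode, Mg²⁺/Mg the anode: E°cell = +1.62 V, n = 2.
Overall reaction: Zn²⁺(aq) + Mg(s) → Zn(s) + Mg²⁺(aq); Q = [Mg²⁺]^1/[Zn²⁺]^1.
From E = E° − (0.0592/n) log Q: log Q = (E° − E)·n/0.0592 = (+1.62 − (+1.540))·2/0.0592 = 2.7027.
So 1·log[Zn²⁺] = 1·log(0.317) − log Q = -0.4989 − (2.7027) = -3.2016; [Zn²⁺] = 10^(-3.2016) ≈ 0.00063 M.

0.00063 M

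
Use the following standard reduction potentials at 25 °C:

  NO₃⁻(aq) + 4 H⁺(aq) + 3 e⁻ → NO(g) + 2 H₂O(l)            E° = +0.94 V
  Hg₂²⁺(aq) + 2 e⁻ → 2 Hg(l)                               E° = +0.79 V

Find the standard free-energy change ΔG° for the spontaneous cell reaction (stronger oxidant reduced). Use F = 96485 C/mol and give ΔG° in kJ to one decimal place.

NO₃⁻/NO (E° = +0.94 V) is the cathode; Hg₂²⁺/Hg (E° = +0.79 V) is the anode, so E°cell = +0.15 V.
Balancing electrons gives n = 6 (lcm of 3 and 2).
ΔG° = −nFE° = −(6)(96485)(+0.15) = -86,836 J = -86.8 kJ.

-86.8 kJ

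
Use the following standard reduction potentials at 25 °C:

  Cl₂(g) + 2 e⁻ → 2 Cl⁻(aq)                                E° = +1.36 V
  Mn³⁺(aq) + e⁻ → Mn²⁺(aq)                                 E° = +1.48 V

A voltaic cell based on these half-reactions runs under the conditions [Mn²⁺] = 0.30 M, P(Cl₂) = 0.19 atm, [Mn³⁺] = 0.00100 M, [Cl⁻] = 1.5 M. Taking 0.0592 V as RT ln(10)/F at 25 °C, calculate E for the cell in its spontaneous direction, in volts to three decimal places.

Mn³⁺/Mn²⁺ is the cathode (higher E°), Cl₂/Cl⁻ the anode: E°cell = +1.48 − (+1.36) = +0.12 V, n = 2.
Overall: 2 Mn³⁺(aq) + 2 Cl⁻(aq) → 2 Mn²⁺(aq) + Cl₂(g)
Q = [Mn²⁺]^2·P(Cl₂) / ([Mn³⁺]^2·[Cl⁻]^2); log Q = 3.881.
E = E° − (0.0592/n) log Q = +0.12 − (0.0592/2)(3.881) = +0.005 V.

+0.005 V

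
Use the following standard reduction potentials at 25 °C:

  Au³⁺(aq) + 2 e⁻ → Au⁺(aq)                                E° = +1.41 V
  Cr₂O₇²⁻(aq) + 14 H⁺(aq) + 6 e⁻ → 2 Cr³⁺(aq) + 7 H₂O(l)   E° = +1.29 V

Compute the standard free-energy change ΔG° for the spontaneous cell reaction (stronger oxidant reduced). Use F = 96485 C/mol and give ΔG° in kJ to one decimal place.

Au³⁺/Au⁺ (E° = +1.41 V) is the cathode; Cr₂O₇²⁻/Cr³⁺ (E° = +1.29 V) is the anode, so E°cell = +0.12 V.
Balancing electrons gives n = 6 (lcm of 2 and 6).
ΔG° = −nFE° = −(6)(96485)(+0.12) = -69,469 J = -69.5 kJ.

-69.5 kJ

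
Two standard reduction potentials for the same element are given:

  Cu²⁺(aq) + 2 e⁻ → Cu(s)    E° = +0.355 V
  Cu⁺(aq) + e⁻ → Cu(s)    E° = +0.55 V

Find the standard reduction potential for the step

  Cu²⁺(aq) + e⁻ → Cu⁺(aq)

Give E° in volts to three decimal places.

+0.160 V

Sequential free energies add, so n₃E°₃ = n₁E°₁ + n₂E°₂.
With n₃ = 2, and the known step contributing 1×(+0.55) V, the unknown satisfies 1·E° = 2×(+0.355) − 1×(+0.55) = +0.160.
E° = +0.160 / 1 = +0.160 V.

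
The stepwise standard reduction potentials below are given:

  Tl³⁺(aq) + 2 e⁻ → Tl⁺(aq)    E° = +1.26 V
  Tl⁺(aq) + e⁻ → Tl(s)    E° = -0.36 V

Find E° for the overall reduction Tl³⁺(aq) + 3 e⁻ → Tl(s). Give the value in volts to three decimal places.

+0.720 V

Since ΔG° = −nFE° is additive over sequential reductions, n₃E°₃ = n₁E°₁ + n₂E°₂.
E°₃ = (2×+1.26 + 1×-0.36) / 3 = (+2.160) / 3 = +0.720 V.
Simply averaging or adding the two E° values would be wrong; the electron-weighted sum is required.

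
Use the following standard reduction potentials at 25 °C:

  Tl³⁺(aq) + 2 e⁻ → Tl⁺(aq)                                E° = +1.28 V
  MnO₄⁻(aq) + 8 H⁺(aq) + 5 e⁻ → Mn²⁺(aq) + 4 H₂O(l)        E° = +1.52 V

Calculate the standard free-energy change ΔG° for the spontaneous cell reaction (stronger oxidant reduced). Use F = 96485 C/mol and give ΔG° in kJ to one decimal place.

MnO₄⁻/Mn²⁺ (E° = +1.52 V) is the cathode; Tl³⁺/Tl⁺ (E° = +1.28 V) is the anode, so E°cell = +0.24 V.
Balancing electrons gives n = 10 (lcm of 5 and 2).
ΔG° = −nFE° = −(10)(96485)(+0.24) = -231,564 J = -231.6 kJ.

-231.6 kJ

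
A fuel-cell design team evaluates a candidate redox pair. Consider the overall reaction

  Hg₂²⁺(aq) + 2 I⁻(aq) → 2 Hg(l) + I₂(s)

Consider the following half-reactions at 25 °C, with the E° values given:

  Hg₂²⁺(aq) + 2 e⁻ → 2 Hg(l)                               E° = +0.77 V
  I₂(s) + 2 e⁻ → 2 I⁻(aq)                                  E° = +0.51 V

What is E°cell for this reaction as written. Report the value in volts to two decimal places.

The Hg₂²⁺/Hg couple has the higher reduction potential, so it is the cathode; I₂/I⁻ is oxidised at the anode.
E°cell = E°(cathode) − E°(anode) = (+0.77) − (+0.51) = +0.26 V.
Since E°cell > 0, the reaction is spontaneous under standard conditions.

+0.26 V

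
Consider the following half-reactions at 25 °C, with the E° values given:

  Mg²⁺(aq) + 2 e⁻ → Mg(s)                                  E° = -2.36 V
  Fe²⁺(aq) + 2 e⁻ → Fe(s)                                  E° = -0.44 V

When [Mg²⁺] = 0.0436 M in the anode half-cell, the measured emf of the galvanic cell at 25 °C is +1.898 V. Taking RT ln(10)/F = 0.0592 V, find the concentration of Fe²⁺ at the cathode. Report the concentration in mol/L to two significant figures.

0.0079 M

Fe²⁺/Fe is the cathode, Mg²⁺/Mg the anode: E°cell = +1.92 V, n = 2.
Overall reaction: Fe²⁺(aq) + Mg(s) → Fe(s) + Mg²⁺(aq); Q = [Mg²⁺]^1/[Fe²⁺]^1.
From E = E° − (0.0592/n) log Q: log Q = (E° − E)·n/0.0592 = (+1.92 − (+1.898))·2/0.0592 = 0.7432.
So 1·log[Fe²⁺] = 1·log(0.0436) − log Q = -1.3605 − (0.7432) = -2.1037; [Fe²⁺] = 10^(-2.1037) ≈ 0.0079 M.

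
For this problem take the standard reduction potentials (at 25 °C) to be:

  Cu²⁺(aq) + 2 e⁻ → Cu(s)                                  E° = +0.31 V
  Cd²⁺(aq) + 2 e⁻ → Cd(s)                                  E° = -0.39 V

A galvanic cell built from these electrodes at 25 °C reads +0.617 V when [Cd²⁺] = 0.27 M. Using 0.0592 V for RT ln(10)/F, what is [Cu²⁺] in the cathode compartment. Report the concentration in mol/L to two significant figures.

0.00042 M

Cu²⁺/Cu is the cathode, Cd²⁺/Cd the anode: E°cell = +0.70 V, n = 2.
Overall reaction: Cu²⁺(aq) + Cd(s) → Cu(s) + Cd²⁺(aq); Q = [Cd²⁺]^1/[Cu²⁺]^1.
From E = E° − (0.0592/n) log Q: log Q = (E° − E)·n/0.0592 = (+0.70 − (+0.617))·2/0.0592 = 2.8041.
So 1·log[Cu²⁺] = 1·log(0.27) − log Q = -0.5686 − (2.8041) = -3.3727; [Cu²⁺] = 10^(-3.3727) ≈ 0.00042 M.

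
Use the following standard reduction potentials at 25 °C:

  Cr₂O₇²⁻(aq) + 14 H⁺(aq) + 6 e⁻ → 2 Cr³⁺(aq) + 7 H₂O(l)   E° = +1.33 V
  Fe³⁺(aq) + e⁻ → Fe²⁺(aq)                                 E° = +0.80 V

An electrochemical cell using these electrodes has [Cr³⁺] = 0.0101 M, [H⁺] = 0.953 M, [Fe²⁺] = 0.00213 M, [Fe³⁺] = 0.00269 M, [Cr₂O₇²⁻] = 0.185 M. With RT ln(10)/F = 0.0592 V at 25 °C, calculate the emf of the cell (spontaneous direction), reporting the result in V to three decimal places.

Cr₂O₇²⁻/Cr³⁺ is the cathode (higher E°), Fe³⁺/Fe²⁺ the anode: E°cell = +1.33 − (+0.80) = +0.53 V, n = 6.
Overall: Cr₂O₇²⁻(aq) + 14 H⁺(aq) + 6 Fe²⁺(aq) → 2 Cr³⁺(aq) + 7 H₂O(l) + 6 Fe³⁺(aq)
Q = [Cr³⁺]^2·[Fe³⁺]^6 / ([Cr₂O₇²⁻]·[H⁺]^14·[Fe²⁺]^6); log Q = -2.358.
E = E° − (0.0592/n) log Q = +0.53 − (0.0592/6)(-2.358) = +0.553 V.

+0.553 V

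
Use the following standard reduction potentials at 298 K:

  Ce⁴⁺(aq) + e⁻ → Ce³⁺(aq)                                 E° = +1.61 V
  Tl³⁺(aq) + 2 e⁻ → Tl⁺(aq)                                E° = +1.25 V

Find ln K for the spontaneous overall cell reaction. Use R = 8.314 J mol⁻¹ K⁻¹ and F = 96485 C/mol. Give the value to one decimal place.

28.0

Cathode: Ce⁴⁺/Ce³⁺; anode: Tl³⁺/Tl⁺. E°cell = (+1.61) − (+1.25) = +0.36 V, with n = 2.
ΔG° = −nFE° = −RT ln K, so ln K = nFE°/(RT) = (2)(96485)(+0.36) / ((8.314)(298)) = 28.039.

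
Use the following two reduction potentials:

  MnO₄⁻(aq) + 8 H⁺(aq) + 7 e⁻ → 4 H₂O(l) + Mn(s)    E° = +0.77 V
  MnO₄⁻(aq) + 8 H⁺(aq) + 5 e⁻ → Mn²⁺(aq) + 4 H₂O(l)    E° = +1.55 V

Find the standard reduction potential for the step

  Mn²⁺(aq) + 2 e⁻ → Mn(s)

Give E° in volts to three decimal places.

Sequential free energies add, so n₃E°₃ = n₁E°₁ + n₂E°₂.
With n₃ = 7, and the known step contributing 5×(+1.55) V, the unknown satisfies 2·E° = 7×(+0.77) − 5×(+1.55) = -2.360.
E° = -2.360 / 2 = -1.180 V.

-1.180 V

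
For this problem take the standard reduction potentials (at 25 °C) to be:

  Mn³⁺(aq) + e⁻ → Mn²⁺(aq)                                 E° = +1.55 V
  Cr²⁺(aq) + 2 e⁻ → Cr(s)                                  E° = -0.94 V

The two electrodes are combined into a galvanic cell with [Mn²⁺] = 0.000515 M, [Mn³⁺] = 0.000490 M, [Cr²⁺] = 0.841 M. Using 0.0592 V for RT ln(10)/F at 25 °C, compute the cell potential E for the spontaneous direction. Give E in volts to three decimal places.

+2.491 V

Mn³⁺/Mn²⁺ is the cathode (higher E°), Cr²⁺/Cr the anode: E°cell = +1.55 − (-0.94) = +2.49 V, n = 2.
Overall: 2 Mn³⁺(aq) + Cr(s) → 2 Mn²⁺(aq) + Cr²⁺(aq)
Q = [Mn²⁺]^2·[Cr²⁺] / ([Mn³⁺]^2); log Q = -0.032.
E = E° − (0.0592/n) log Q = +2.49 − (0.0592/2)(-0.032) = +2.491 V.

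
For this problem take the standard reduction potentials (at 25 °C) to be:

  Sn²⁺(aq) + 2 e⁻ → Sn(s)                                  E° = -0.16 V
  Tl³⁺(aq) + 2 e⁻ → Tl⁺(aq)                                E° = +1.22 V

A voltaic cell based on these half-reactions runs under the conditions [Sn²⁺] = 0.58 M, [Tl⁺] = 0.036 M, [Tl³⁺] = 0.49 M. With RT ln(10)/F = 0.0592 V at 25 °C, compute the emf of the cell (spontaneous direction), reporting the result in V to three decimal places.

+1.421 V

Tl³⁺/Tl⁺ is the cathode (higher E°), Sn²⁺/Sn the anode: E°cell = +1.22 − (-0.16) = +1.38 V, n = 2.
Overall: Tl³⁺(aq) + Sn(s) → Tl⁺(aq) + Sn²⁺(aq)
Q = [Tl⁺]·[Sn²⁺] / ([Tl³⁺]); log Q = -1.370.
E = E° − (0.0592/n) log Q = +1.38 − (0.0592/2)(-1.370) = +1.421 V.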